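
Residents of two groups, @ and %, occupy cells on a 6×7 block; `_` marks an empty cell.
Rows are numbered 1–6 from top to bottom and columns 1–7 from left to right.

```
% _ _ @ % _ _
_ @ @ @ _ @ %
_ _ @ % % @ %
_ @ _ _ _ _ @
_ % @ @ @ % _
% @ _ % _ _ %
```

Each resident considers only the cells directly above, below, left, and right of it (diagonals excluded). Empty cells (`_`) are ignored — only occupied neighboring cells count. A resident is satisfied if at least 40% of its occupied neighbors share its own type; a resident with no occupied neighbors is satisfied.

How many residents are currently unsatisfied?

11

Row 1: (1,1)% 0/0 satisfied · (1,4)@ 1/2 satisfied · (1,5)% 0/1 not
Row 2: (2,2)@ 1/1 satisfied · (2,3)@ 3/3 satisfied · (2,4)@ 2/3 satisfied · (2,6)@ 1/2 satisfied · (2,7)% 1/2 satisfied
Row 3: (3,3)@ 1/2 satisfied · (3,4)% 1/3 not · (3,5)% 1/2 satisfied · (3,6)@ 1/3 not · (3,7)% 1/3 not
Row 4: (4,2)@ 0/1 not · (4,7)@ 0/1 not
Row 5: (5,2)% 0/3 not · (5,3)@ 1/2 satisfied · (5,4)@ 2/3 satisfied · (5,5)@ 1/2 satisfied · (5,6)% 0/1 not
Row 6: (6,1)% 0/1 not · (6,2)@ 0/2 not · (6,4)% 0/1 not · (6,7)% 0/0 satisfied
Unsatisfied: (1,5), (3,4), (3,6), (3,7), (4,2), (4,7), (5,2), (5,6), (6,1), (6,2), (6,4) — 11 in total.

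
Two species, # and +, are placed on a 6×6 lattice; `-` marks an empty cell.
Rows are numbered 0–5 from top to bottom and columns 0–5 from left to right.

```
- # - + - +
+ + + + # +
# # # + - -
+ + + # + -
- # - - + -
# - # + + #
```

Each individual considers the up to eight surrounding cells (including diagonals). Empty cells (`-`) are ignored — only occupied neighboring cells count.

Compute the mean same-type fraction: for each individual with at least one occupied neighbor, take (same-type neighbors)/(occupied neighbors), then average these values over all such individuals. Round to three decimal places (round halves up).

Row 0: (0,1)# 0/3 · (0,3)+ 2/3 · (0,5)+ 1/2
Row 1: (1,0)+ 1/4 · (1,1)+ 2/6 · (1,2)+ 4/7 · (1,3)+ 3/5 · (1,4)# 0/5 · (1,5)+ 1/2
Row 2: (2,0)# 1/5 · (2,1)# 2/8 · (2,2)# 2/8 · (2,3)+ 4/7
Row 3: (3,0)+ 1/4 · (3,1)+ 2/6 · (3,2)+ 2/6 · (3,3)# 1/5 · (3,4)+ 2/3
Row 4: (4,1)# 2/5 · (4,4)+ 3/5
Row 5: (5,0)# 1/1 · (5,2)# 1/2 · (5,3)+ 2/3 · (5,4)+ 2/3 · (5,5)# 0/2
Sum over 25 individuals: 0/3 + 2/3 + 1/2 + 1/4 + 2/6 + 4/7 + 3/5 + 0/5 + 1/2 + 1/5 + 2/8 + 2/8 + 4/7 + 1/4 + 2/6 + 2/6 + 1/5 + 2/3 + 2/5 + 3/5 + 1/1 + 1/2 + 2/3 + 2/3 + 0/2 = 433/42; mean = 433/42 ÷ 25 = 433/1050 = 0.412380… → 0.412.

0.412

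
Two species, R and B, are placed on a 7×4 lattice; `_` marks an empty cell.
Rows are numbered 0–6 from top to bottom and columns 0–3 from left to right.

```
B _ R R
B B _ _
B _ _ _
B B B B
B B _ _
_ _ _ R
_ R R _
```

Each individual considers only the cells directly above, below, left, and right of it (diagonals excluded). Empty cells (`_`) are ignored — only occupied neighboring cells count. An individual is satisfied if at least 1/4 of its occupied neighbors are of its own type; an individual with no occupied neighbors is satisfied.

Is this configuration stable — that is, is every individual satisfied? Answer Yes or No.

Yes

(0,0)B 1/1 ✓
(0,2)R 1/1 ✓
(0,3)R 1/1 ✓
(1,0)B 3/3 ✓
(1,1)B 1/1 ✓
(2,0)B 2/2 ✓
(3,0)B 3/3 ✓
(3,1)B 3/3 ✓
(3,2)B 2/2 ✓
(3,3)B 1/1 ✓
(4,0)B 2/2 ✓
(4,1)B 2/2 ✓
(5,3)R 0/0 ✓
(6,1)R 1/1 ✓
(6,2)R 1/1 ✓
All meet the threshold, so the configuration is stable.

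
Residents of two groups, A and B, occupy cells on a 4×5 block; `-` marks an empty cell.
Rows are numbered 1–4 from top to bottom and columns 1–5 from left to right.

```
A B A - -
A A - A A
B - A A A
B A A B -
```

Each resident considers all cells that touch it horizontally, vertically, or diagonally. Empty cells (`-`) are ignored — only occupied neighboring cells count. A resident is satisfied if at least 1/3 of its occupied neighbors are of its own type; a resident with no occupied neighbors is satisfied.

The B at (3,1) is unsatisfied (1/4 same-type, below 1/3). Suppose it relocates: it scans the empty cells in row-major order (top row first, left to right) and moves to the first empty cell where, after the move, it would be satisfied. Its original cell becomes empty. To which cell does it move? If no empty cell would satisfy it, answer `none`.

Vacating (3,1). Empty cells in order:
  (1,4): 0/3 same-type → still unsatisfied.
  (1,5): 0/2 same-type → still unsatisfied.
  (2,3): 1/6 same-type → still unsatisfied.
  (3,2): 1/6 same-type → still unsatisfied.
  (4,5): 1/3 same-type → satisfied — stop here.

(4,5)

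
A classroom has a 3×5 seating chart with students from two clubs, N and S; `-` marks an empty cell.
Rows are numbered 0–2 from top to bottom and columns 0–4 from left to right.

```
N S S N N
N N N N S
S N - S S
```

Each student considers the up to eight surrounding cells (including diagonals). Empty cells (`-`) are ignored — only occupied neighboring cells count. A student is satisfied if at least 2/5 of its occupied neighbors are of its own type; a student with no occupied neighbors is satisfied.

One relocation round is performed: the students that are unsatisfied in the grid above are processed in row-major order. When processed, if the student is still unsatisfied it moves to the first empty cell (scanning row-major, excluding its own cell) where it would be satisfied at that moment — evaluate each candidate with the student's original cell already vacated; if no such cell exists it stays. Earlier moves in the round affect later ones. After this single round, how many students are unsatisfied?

Initially unsatisfied (in order): (0,1), (0,2), (2,0).
  (0,1): no empty cell satisfies it; stays.
  (0,2): no empty cell satisfies it; stays.
  (2,0): no empty cell satisfies it; stays.
Resulting grid:
N S S N N
N N N N S
S N - S S
Unsatisfied now: (0,1), (0,2), (2,0).

3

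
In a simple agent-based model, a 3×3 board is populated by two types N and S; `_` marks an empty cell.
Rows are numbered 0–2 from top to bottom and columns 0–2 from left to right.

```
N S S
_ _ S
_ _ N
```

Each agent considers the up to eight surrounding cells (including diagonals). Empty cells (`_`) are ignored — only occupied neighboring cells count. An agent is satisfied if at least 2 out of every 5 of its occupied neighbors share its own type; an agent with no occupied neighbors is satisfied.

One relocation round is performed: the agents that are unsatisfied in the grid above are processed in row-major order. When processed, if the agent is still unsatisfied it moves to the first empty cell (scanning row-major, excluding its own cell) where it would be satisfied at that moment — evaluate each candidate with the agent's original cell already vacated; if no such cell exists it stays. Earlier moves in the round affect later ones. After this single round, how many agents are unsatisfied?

0

Initially unsatisfied (in order): (0,0), (2,2).
  (0,0) → (2,0).
  (2,2) → (1,0).
Resulting grid:
_ S S
N _ S
N _ _
All satisfied now.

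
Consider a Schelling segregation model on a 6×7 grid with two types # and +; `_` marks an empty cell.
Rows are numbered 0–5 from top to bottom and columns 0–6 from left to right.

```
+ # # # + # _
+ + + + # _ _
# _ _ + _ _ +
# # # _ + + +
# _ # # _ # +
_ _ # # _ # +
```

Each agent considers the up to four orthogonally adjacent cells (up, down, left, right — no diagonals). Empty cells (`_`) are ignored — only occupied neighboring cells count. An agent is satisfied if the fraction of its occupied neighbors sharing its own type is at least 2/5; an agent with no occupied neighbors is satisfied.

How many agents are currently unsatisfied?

(0,0)+ 1/2 ok
(0,1)# 1/3 unhappy
(0,2)# 2/3 ok
(0,3)# 1/3 unhappy
(0,4)+ 0/3 unhappy
(0,5)# 0/1 unhappy
(1,0)+ 2/3 ok
(1,1)+ 2/3 ok
(1,2)+ 2/3 ok
(1,3)+ 2/4 ok
(1,4)# 0/2 unhappy
(2,0)# 1/2 ok
(2,3)+ 1/1 ok
(2,6)+ 1/1 ok
(3,0)# 3/3 ok
(3,1)# 2/2 ok
(3,2)# 2/2 ok
(3,4)+ 1/1 ok
(3,5)+ 2/3 ok
(3,6)+ 3/3 ok
(4,0)# 1/1 ok
(4,2)# 3/3 ok
(4,3)# 2/2 ok
(4,5)# 1/3 unhappy
(4,6)+ 2/3 ok
(5,2)# 2/2 ok
(5,3)# 2/2 ok
(5,5)# 1/2 ok
(5,6)+ 1/2 ok
Unsatisfied: (0,1), (0,3), (0,4), (0,5), (1,4), (4,5) — 6 in total.

6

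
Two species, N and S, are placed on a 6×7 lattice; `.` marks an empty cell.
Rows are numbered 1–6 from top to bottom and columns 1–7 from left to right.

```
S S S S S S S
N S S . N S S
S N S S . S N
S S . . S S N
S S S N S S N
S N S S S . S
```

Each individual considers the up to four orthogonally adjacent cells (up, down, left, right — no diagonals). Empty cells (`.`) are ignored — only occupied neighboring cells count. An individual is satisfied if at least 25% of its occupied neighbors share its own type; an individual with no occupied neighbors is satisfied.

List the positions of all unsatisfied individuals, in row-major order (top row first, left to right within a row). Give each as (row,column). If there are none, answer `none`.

(2,1), (2,5), (3,2), (5,4), (6,2), (6,7)

Row 1: (1,1)S 1/2 ok · (1,2)S 3/3 ok · (1,3)S 3/3 ok · (1,4)S 2/2 ok · (1,5)S 2/3 ok · (1,6)S 3/3 ok · (1,7)S 2/2 ok
Row 2: (2,1)N 0/3 unhappy · (2,2)S 2/4 ok · (2,3)S 3/3 ok · (2,5)N 0/2 unhappy · (2,6)S 3/4 ok · (2,7)S 2/3 ok
Row 3: (3,1)S 1/3 ok · (3,2)N 0/4 unhappy · (3,3)S 2/3 ok · (3,4)S 1/1 ok · (3,6)S 2/3 ok · (3,7)N 1/3 ok
Row 4: (4,1)S 3/3 ok · (4,2)S 2/3 ok · (4,5)S 2/2 ok · (4,6)S 3/4 ok · (4,7)N 2/3 ok
Row 5: (5,1)S 3/3 ok · (5,2)S 3/4 ok · (5,3)S 2/3 ok · (5,4)N 0/3 unhappy · (5,5)S 3/4 ok · (5,6)S 2/3 ok · (5,7)N 1/3 ok
Row 6: (6,1)S 1/2 ok · (6,2)N 0/3 unhappy · (6,3)S 2/3 ok · (6,4)S 2/3 ok · (6,5)S 2/2 ok · (6,7)S 0/1 unhappy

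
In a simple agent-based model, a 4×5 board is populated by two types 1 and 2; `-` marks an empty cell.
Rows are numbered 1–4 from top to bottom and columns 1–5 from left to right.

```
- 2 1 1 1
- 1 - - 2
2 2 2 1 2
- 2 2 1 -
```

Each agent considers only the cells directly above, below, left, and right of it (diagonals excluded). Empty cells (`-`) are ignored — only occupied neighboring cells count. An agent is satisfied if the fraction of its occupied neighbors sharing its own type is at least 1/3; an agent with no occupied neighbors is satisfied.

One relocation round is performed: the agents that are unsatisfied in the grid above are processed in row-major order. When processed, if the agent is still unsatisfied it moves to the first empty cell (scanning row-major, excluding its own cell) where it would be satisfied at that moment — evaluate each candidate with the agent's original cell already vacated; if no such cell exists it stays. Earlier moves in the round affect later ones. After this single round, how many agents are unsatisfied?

Initially unsatisfied (in order): (1,2), (2,2).
  (1,2) → (1,1).
  (2,2) → (1,2).
Resulting grid:
2 1 1 1 1
- - - - 2
2 2 2 1 2
- 2 2 1 -
Unsatisfied now: (1,1).

1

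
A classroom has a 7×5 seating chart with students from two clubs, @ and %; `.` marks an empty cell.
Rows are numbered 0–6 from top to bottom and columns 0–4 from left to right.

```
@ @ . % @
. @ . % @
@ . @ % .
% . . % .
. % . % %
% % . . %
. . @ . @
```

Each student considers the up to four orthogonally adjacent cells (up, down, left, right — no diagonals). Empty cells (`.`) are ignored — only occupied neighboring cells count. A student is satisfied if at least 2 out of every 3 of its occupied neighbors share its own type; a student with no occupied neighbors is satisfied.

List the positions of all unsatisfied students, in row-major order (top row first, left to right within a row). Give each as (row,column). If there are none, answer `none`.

Row 0: (0,0)@ 1/1 satisfied · (0,1)@ 2/2 satisfied · (0,3)% 1/2 not · (0,4)@ 1/2 not
Row 1: (1,1)@ 1/1 satisfied · (1,3)% 2/3 satisfied · (1,4)@ 1/2 not
Row 2: (2,0)@ 0/1 not · (2,2)@ 0/1 not · (2,3)% 2/3 satisfied
Row 3: (3,0)% 0/1 not · (3,3)% 2/2 satisfied
Row 4: (4,1)% 1/1 satisfied · (4,3)% 2/2 satisfied · (4,4)% 2/2 satisfied
Row 5: (5,0)% 1/1 satisfied · (5,1)% 2/2 satisfied · (5,4)% 1/2 not
Row 6: (6,2)@ 0/0 satisfied · (6,4)@ 0/1 not

(0,3), (0,4), (1,4), (2,0), (2,2), (3,0), (5,4), (6,4)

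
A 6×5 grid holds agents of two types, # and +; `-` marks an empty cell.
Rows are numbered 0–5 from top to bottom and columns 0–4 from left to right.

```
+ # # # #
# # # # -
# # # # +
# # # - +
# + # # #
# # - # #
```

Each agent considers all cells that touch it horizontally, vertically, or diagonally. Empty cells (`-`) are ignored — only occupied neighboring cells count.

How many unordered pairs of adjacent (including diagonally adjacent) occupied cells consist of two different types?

Scan each occupied cell's neighbors to the right and below (and the two forward diagonals) so each pair is counted once.
From row 0: 3 unlike of 15 pairs (running 3/15).
From row 1: 1 unlike of 14 pairs (running 4/29).
From row 2: 2 unlike of 14 pairs (running 6/43).
From row 3: 5 unlike of 12 pairs (running 11/55).
From row 4: 4 unlike of 14 pairs (running 15/69).
From row 5: 0 unlike of 2 pairs (running 15/71).
Total adjacent occupied pairs: 71; unlike-type pairs: 15.

15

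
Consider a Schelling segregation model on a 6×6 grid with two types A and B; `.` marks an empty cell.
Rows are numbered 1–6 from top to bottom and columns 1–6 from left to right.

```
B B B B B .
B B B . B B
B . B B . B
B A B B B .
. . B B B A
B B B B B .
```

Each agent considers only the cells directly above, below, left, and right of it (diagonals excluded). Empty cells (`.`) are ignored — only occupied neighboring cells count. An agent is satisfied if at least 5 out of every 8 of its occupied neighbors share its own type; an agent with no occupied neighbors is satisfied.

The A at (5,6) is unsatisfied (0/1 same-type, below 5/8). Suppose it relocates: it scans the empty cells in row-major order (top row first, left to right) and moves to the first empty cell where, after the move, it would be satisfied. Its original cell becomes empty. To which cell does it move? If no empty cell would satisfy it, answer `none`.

none

Vacating (5,6). Empty cells in order:
  (1,6): 0/2 same-type → still unsatisfied.
  (2,4): 0/4 same-type → still unsatisfied.
  (3,2): 1/4 same-type → still unsatisfied.
  (3,5): 0/4 same-type → still unsatisfied.
  (4,6): 0/2 same-type → still unsatisfied.
  (5,1): 0/2 same-type → still unsatisfied.
  (5,2): 1/3 same-type → still unsatisfied.
  (6,6): 0/1 same-type → still unsatisfied.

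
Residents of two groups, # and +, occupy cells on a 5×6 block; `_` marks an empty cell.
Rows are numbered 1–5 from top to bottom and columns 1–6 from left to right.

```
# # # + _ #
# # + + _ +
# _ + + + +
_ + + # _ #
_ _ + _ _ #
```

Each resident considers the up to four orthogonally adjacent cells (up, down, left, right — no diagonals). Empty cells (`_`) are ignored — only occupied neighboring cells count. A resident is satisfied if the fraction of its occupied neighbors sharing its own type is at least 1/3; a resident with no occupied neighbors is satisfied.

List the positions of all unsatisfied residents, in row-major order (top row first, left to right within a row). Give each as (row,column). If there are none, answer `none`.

(1,1)# 2/2 ok
(1,2)# 3/3 ok
(1,3)# 1/3 ok
(1,4)+ 1/2 ok
(1,6)# 0/1 unhappy
(2,1)# 3/3 ok
(2,2)# 2/3 ok
(2,3)+ 2/4 ok
(2,4)+ 3/3 ok
(2,6)+ 1/2 ok
(3,1)# 1/1 ok
(3,3)+ 3/3 ok
(3,4)+ 3/4 ok
(3,5)+ 2/2 ok
(3,6)+ 2/3 ok
(4,2)+ 1/1 ok
(4,3)+ 3/4 ok
(4,4)# 0/2 unhappy
(4,6)# 1/2 ok
(5,3)+ 1/1 ok
(5,6)# 1/1 ok

(1,6), (4,4)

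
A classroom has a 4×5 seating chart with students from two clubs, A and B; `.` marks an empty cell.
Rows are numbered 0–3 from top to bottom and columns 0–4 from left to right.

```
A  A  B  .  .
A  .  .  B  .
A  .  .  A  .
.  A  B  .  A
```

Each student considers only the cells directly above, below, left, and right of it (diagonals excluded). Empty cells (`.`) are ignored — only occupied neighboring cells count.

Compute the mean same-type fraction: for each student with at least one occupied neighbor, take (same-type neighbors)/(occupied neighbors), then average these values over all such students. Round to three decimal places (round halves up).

(0,0)A 2/2
(0,1)A 1/2
(0,2)B 0/1
(1,0)A 2/2
(1,3)B 0/1
(2,0)A 1/1
(2,3)A 0/1
(3,1)A 0/1
(3,2)B 0/1
(3,4)A — no occupied neighbors
Sum over 9 students: 2/2 + 1/2 + 0/1 + 2/2 + 0/1 + 1/1 + 0/1 + 0/1 + 0/1 = 7/2; mean = 7/2 ÷ 9 = 7/18 = 0.388888… → 0.389.

0.389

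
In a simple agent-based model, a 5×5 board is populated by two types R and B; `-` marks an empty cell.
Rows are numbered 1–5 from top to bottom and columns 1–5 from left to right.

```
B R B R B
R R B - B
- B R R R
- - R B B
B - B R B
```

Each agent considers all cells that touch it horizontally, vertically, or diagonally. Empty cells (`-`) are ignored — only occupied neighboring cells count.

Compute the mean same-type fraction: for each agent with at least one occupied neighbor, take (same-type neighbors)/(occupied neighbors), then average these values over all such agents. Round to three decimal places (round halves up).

(1,1)B 0/3
(1,2)R 2/5
(1,3)B 1/4
(1,4)R 0/4
(1,5)B 1/2
(2,1)R 2/4
(2,2)R 3/7
(2,3)B 2/7
(2,5)B 1/4
(3,2)B 1/5
(3,3)R 3/6
(3,4)R 3/7
(3,5)R 1/4
(4,3)R 3/6
(4,4)B 3/8
(4,5)B 2/5
(5,1)B — no occupied neighbors
(5,3)B 1/3
(5,4)R 1/5
(5,5)B 2/3
Sum over 19 agents: 0/3 + 2/5 + 1/4 + 0/4 + 1/2 + 2/4 + 3/7 + 2/7 + 1/4 + 1/5 + 3/6 + 3/7 + 1/4 + 3/6 + 3/8 + 2/5 + 1/3 + 1/5 + 2/3 = 1811/280; mean = 1811/280 ÷ 19 = 1811/5320 = 0.340413… → 0.340.

0.340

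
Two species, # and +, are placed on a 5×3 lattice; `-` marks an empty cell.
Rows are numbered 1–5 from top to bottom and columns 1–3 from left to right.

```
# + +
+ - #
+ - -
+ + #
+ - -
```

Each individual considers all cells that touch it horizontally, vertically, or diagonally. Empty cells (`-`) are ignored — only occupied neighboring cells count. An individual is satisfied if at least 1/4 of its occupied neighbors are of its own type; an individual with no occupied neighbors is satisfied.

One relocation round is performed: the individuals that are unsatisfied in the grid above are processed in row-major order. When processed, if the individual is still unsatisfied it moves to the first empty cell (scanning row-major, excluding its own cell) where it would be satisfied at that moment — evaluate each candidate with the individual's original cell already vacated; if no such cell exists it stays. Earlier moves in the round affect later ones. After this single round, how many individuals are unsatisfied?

0

Initially unsatisfied (in order): (1,1), (2,3), (4,3).
  (1,1) → (3,2).
  (2,3): now satisfied by earlier moves; stays.
  (4,3): now satisfied by earlier moves; stays.
Resulting grid:
- + +
+ - #
+ # -
+ + #
+ - -
All satisfied now.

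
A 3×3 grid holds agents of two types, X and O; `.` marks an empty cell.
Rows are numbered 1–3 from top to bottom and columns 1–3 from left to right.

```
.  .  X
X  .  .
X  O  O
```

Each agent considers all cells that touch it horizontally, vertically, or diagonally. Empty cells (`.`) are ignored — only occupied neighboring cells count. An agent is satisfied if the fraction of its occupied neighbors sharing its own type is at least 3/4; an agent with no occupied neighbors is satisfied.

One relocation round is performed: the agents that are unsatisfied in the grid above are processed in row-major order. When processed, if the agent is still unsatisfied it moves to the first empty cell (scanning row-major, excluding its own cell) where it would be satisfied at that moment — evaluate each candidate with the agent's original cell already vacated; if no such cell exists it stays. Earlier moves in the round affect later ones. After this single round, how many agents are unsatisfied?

Initially unsatisfied (in order): (2,1), (3,1), (3,2).
  (2,1) → (1,1).
  (3,1) → (1,2).
  (3,2): now satisfied by earlier moves; stays.
Resulting grid:
X X X
. . .
. O O
All satisfied now.

0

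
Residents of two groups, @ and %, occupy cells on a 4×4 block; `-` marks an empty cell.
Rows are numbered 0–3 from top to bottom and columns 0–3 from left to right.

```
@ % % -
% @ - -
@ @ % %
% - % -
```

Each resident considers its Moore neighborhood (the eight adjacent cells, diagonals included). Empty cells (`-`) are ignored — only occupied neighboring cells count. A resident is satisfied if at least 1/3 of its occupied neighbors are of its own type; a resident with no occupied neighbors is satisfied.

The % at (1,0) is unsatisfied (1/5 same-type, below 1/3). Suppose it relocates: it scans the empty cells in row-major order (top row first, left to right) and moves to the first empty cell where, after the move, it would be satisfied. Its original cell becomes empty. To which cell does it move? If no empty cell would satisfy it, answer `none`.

(0,3)

Vacating (1,0). Empty cells in order:
  (0,3): 1/1 same-type → satisfied — stop here.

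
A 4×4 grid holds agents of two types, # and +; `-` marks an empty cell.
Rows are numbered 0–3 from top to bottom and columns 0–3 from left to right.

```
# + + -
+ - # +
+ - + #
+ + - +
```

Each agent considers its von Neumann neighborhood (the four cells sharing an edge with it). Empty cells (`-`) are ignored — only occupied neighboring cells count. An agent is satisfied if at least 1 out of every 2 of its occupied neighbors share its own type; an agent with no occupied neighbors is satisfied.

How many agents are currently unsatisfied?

6

(0,0)# 0/2 ✗
(0,1)+ 1/2 ✓
(0,2)+ 1/2 ✓
(1,0)+ 1/2 ✓
(1,2)# 0/3 ✗
(1,3)+ 0/2 ✗
(2,0)+ 2/2 ✓
(2,2)+ 0/2 ✗
(2,3)# 0/3 ✗
(3,0)+ 2/2 ✓
(3,1)+ 1/1 ✓
(3,3)+ 0/1 ✗
Unsatisfied: (0,0), (1,2), (1,3), (2,2), (2,3), (3,3) — 6 in total.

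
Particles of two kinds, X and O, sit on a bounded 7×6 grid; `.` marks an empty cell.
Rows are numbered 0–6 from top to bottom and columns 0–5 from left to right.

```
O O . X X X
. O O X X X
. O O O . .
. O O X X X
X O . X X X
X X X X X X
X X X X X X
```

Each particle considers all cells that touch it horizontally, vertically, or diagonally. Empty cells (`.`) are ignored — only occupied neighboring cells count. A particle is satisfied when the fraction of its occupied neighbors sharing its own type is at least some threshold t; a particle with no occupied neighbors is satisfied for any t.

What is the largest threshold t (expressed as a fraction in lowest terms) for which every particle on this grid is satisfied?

1/3

(0,0)O 2/2
(0,1)O 3/3
(0,3)X 3/4
(0,4)X 5/5
(0,5)X 3/3
(1,1)O 5/5
(1,2)O 5/7
(1,3)X 3/6
(1,4)X 5/6
(1,5)X 3/3
(2,1)O 5/5
(2,2)O 6/8
(2,3)O 3/7
(3,1)O 4/5
(3,2)O 5/7
(3,3)X 3/6
(3,4)X 5/6
(3,5)X 3/3
(4,0)X 2/4
(4,1)O 2/6
(4,3)X 6/7
(4,4)X 8/8
(4,5)X 5/5
(5,0)X 4/5
(5,1)X 6/7
(5,2)X 6/7
(5,3)X 7/7
(5,4)X 8/8
(5,5)X 5/5
(6,0)X 3/3
(6,1)X 5/5
(6,2)X 5/5
(6,3)X 5/5
(6,4)X 5/5
(6,5)X 3/3
The smallest same-type fraction is 2/6 at (4,1), which reduces to 1/3. Any threshold above that leaves this particle unsatisfied.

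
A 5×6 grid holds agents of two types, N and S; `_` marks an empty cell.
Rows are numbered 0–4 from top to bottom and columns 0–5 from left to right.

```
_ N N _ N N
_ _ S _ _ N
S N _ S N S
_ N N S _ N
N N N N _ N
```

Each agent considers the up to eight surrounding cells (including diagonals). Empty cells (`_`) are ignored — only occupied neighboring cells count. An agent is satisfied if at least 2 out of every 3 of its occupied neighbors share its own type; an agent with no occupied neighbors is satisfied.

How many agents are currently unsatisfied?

(0,1)N 1/2 ✗
(0,2)N 1/2 ✗
(0,4)N 2/2 ✓
(0,5)N 2/2 ✓
(1,2)S 1/4 ✗
(1,5)N 3/4 ✓
(2,0)S 0/2 ✗
(2,1)N 2/4 ✗
(2,3)S 2/4 ✗
(2,4)N 2/5 ✗
(2,5)S 0/3 ✗
(3,1)N 5/6 ✓
(3,2)N 5/7 ✓
(3,3)S 1/5 ✗
(3,5)N 2/3 ✓
(4,0)N 2/2 ✓
(4,1)N 4/4 ✓
(4,2)N 4/5 ✓
(4,3)N 2/3 ✓
(4,5)N 1/1 ✓
Unsatisfied: (0,1), (0,2), (1,2), (2,0), (2,1), (2,3), (2,4), (2,5), (3,3) — 9 in total.

9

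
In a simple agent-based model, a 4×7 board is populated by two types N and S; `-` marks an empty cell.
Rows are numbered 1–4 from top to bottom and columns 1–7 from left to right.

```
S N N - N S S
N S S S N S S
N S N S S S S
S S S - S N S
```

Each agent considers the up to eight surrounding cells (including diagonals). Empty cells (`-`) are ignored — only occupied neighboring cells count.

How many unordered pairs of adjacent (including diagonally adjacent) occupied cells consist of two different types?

34

Scan each occupied cell's neighbors to the right and below (and the two forward diagonals) so each pair is counted once.
From row 1: 11 unlike of 20 pairs (running 11/20).
From row 2: 11 unlike of 25 pairs (running 22/45).
From row 3: 10 unlike of 22 pairs (running 32/67).
From row 4: 2 unlike of 4 pairs (running 34/71).
Total adjacent occupied pairs: 71; unlike-type pairs: 34.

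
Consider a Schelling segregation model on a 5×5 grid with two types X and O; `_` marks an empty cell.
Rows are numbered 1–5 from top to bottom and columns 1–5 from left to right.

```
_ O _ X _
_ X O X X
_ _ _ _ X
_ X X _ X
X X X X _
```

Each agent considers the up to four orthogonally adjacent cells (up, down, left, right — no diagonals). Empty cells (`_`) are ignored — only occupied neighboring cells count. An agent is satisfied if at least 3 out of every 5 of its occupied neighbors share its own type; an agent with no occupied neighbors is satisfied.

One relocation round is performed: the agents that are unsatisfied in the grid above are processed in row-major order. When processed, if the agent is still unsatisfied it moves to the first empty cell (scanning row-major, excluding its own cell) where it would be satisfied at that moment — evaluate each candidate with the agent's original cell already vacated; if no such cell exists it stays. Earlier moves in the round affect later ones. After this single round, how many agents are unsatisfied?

Initially unsatisfied (in order): (1,2), (2,2), (2,3).
  (1,2) → (1,1).
  (2,2) → (1,5).
  (2,3) → (1,2).
Resulting grid:
O O _ X X
_ _ _ X X
_ _ _ _ X
_ X X _ X
X X X X _
All satisfied now.

0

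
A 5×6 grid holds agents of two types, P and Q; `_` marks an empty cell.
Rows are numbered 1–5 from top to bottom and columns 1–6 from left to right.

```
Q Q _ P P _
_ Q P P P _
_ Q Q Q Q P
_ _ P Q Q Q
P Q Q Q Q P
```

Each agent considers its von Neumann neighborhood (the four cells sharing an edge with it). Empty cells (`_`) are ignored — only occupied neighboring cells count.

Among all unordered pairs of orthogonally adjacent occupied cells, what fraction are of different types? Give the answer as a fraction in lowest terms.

3/8

Scan each occupied cell's neighbors to the right and below so each pair is counted once.
From row 1: 0 unlike of 5 pairs (running 0/5).
From row 2: 4 unlike of 7 pairs (running 4/12).
From row 3: 3 unlike of 8 pairs (running 7/20).
From row 4: 3 unlike of 7 pairs (running 10/27).
From row 5: 2 unlike of 5 pairs (running 12/32).
Total adjacent occupied pairs: 32; unlike-type pairs: 12.
12/32 reduces to 3/8.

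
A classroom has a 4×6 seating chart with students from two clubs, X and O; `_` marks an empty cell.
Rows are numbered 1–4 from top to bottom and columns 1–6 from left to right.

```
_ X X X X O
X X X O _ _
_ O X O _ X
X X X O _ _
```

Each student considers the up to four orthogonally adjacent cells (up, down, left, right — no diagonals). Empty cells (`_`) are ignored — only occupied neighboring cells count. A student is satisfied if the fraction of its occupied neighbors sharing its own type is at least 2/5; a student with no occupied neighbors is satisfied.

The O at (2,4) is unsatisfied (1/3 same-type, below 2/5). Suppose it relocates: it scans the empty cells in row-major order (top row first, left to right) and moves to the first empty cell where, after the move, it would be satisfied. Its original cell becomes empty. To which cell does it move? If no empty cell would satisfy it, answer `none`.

Vacating (2,4). Empty cells in order:
  (1,1): 0/2 same-type → still unsatisfied.
  (2,5): 0/1 same-type → still unsatisfied.
  (2,6): 1/2 same-type → satisfied — stop here.

(2,6)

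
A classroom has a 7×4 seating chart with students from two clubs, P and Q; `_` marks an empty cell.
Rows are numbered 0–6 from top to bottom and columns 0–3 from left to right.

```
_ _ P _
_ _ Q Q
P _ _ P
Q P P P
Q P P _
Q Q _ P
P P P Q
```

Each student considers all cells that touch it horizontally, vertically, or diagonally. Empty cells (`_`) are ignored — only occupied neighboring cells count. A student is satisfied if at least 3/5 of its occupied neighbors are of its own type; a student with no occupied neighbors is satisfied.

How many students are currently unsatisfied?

13

(0,2)P 0/2 unhappy
(1,2)Q 1/3 unhappy
(1,3)Q 1/3 unhappy
(2,0)P 1/2 unhappy
(2,3)P 2/4 unhappy
(3,0)Q 1/4 unhappy
(3,1)P 4/6 ok
(3,2)P 5/5 ok
(3,3)P 3/3 ok
(4,0)Q 3/5 ok
(4,1)P 3/7 unhappy
(4,2)P 5/6 ok
(5,0)Q 2/5 unhappy
(5,1)Q 2/7 unhappy
(5,3)P 2/3 ok
(6,0)P 1/3 unhappy
(6,1)P 2/4 unhappy
(6,2)P 2/4 unhappy
(6,3)Q 0/2 unhappy
Unsatisfied: (0,2), (1,2), (1,3), (2,0), (2,3), (3,0), (4,1), (5,0), (5,1), (6,0), (6,1), (6,2), (6,3) — 13 in total.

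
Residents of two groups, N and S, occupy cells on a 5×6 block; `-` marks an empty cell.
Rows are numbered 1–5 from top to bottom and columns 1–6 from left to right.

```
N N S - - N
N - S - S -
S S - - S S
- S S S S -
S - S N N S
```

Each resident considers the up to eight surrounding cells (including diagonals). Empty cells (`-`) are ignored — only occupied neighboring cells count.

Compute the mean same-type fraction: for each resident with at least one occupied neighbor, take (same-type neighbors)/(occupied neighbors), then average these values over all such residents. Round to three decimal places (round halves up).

Row 1: (1,1)N 2/2 · (1,2)N 2/4 · (1,3)S 1/2 · (1,6)N 0/1
Row 2: (2,1)N 2/4 · (2,3)S 2/3 · (2,5)S 2/3
Row 3: (3,1)S 2/3 · (3,2)S 4/5 · (3,5)S 4/4 · (3,6)S 3/3
Row 4: (4,2)S 5/5 · (4,3)S 4/5 · (4,4)S 4/6 · (4,5)S 4/6
Row 5: (5,1)S 1/1 · (5,3)S 3/4 · (5,4)N 1/5 · (5,5)N 1/4 · (5,6)S 1/2
Sum over 20 residents: 2/2 + 2/4 + 1/2 + 0/1 + 2/4 + 2/3 + 2/3 + 2/3 + 4/5 + 4/4 + 3/3 + 5/5 + 4/5 + 4/6 + 4/6 + 1/1 + 3/4 + 1/5 + 1/4 + 1/2 = 197/15; mean = 197/15 ÷ 20 = 197/300 = 0.656666… → 0.657.

0.657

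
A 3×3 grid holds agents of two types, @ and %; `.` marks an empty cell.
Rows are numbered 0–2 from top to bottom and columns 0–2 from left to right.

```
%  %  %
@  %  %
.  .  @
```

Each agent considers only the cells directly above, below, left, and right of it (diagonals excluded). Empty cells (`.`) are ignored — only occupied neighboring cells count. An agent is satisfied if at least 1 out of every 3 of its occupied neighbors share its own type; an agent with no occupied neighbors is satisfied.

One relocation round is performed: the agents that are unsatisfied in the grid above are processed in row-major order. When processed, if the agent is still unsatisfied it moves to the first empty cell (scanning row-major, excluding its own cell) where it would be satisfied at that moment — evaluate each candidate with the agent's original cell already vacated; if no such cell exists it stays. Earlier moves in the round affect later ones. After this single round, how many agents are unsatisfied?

0

Initially unsatisfied (in order): (1,0), (2,2).
  (1,0) → (2,0).
  (2,2) → (1,0).
Resulting grid:
% % %
@ % %
@ . .
All satisfied now.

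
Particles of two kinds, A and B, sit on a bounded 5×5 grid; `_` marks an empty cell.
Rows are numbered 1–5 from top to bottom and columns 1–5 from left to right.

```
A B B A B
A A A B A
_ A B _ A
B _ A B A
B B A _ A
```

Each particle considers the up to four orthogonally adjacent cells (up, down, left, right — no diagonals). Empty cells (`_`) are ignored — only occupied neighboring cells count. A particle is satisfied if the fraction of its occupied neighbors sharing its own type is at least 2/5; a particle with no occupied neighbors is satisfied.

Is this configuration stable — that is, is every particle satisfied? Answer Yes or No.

No

Row 1: (1,1)A 1/2 ok · (1,2)B 1/3 unhappy · (1,3)B 1/3 unhappy · (1,4)A 0/3 unhappy · (1,5)B 0/2 unhappy
Row 2: (2,1)A 2/2 ok · (2,2)A 3/4 ok · (2,3)A 1/4 unhappy · (2,4)B 0/3 unhappy · (2,5)A 1/3 unhappy
Row 3: (3,2)A 1/2 ok · (3,3)B 0/3 unhappy · (3,5)A 2/2 ok
Row 4: (4,1)B 1/1 ok · (4,3)A 1/3 unhappy · (4,4)B 0/2 unhappy · (4,5)A 2/3 ok
Row 5: (5,1)B 2/2 ok · (5,2)B 1/2 ok · (5,3)A 1/2 ok · (5,5)A 1/1 ok
For instance (1,2) has only 1/3 same-type neighbors, below 2/5.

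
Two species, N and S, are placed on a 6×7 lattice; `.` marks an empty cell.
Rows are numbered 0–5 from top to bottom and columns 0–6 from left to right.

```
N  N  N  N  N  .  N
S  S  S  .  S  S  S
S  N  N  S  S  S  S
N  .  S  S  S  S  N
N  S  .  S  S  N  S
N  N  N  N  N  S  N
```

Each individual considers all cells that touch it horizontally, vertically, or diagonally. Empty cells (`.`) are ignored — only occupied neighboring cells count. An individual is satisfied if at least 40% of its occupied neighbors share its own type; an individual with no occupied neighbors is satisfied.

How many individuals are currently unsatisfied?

Row 0: (0,0)N 1/3 unhappy · (0,1)N 2/5 ok · (0,2)N 2/4 ok · (0,3)N 2/4 ok · (0,4)N 1/3 unhappy · (0,6)N 0/2 unhappy
Row 1: (1,0)S 2/5 ok · (1,1)S 3/8 unhappy · (1,2)S 2/7 unhappy · (1,4)S 4/6 ok · (1,5)S 5/7 ok · (1,6)S 3/4 ok
Row 2: (2,0)S 2/4 ok · (2,1)N 2/7 unhappy · (2,2)N 1/6 unhappy · (2,3)S 6/7 ok · (2,4)S 7/7 ok · (2,5)S 7/8 ok · (2,6)S 4/5 ok
Row 3: (3,0)N 2/4 ok · (3,2)S 4/6 ok · (3,3)S 6/7 ok · (3,4)S 7/8 ok · (3,5)S 6/8 ok · (3,6)N 1/5 unhappy
Row 4: (4,0)N 3/4 ok · (4,1)S 1/6 unhappy · (4,3)S 4/7 ok · (4,4)S 5/8 ok · (4,5)N 3/8 unhappy · (4,6)S 2/5 ok
Row 5: (5,0)N 2/3 ok · (5,1)N 3/4 ok · (5,2)N 2/4 ok · (5,3)N 2/4 ok · (5,4)N 2/5 ok · (5,5)S 2/5 ok · (5,6)N 1/3 unhappy
Unsatisfied: (0,0), (0,4), (0,6), (1,1), (1,2), (2,1), (2,2), (3,6), (4,1), (4,5), (5,6) — 11 in total.

11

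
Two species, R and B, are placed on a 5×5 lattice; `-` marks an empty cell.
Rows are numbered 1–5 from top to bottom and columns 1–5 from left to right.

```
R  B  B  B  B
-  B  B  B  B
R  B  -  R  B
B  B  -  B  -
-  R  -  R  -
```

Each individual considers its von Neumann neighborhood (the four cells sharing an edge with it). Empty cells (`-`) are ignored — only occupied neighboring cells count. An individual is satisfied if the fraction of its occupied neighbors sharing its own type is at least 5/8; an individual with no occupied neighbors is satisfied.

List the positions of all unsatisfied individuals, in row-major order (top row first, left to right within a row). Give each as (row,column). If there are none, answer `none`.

(1,1), (3,1), (3,4), (3,5), (4,1), (4,4), (5,2), (5,4)

(1,1)R 0/1 ✗
(1,2)B 2/3 ✓
(1,3)B 3/3 ✓
(1,4)B 3/3 ✓
(1,5)B 2/2 ✓
(2,2)B 3/3 ✓
(2,3)B 3/3 ✓
(2,4)B 3/4 ✓
(2,5)B 3/3 ✓
(3,1)R 0/2 ✗
(3,2)B 2/3 ✓
(3,4)R 0/3 ✗
(3,5)B 1/2 ✗
(4,1)B 1/2 ✗
(4,2)B 2/3 ✓
(4,4)B 0/2 ✗
(5,2)R 0/1 ✗
(5,4)R 0/1 ✗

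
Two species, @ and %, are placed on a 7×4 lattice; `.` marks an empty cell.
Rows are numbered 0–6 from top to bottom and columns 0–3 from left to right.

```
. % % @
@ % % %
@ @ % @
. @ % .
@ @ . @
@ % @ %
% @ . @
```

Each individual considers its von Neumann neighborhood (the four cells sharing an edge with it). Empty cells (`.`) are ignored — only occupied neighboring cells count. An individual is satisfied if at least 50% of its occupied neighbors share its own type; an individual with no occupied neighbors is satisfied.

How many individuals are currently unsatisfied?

11

(0,1)% 2/2 ✓
(0,2)% 2/3 ✓
(0,3)@ 0/2 ✗
(1,0)@ 1/2 ✓
(1,1)% 2/4 ✓
(1,2)% 4/4 ✓
(1,3)% 1/3 ✗
(2,0)@ 2/2 ✓
(2,1)@ 2/4 ✓
(2,2)% 2/4 ✓
(2,3)@ 0/2 ✗
(3,1)@ 2/3 ✓
(3,2)% 1/2 ✓
(4,0)@ 2/2 ✓
(4,1)@ 2/3 ✓
(4,3)@ 0/1 ✗
(5,0)@ 1/3 ✗
(5,1)% 0/4 ✗
(5,2)@ 0/2 ✗
(5,3)% 0/3 ✗
(6,0)% 0/2 ✗
(6,1)@ 0/2 ✗
(6,3)@ 0/1 ✗
Unsatisfied: (0,3), (1,3), (2,3), (4,3), (5,0), (5,1), (5,2), (5,3), (6,0), (6,1), (6,3) — 11 in total.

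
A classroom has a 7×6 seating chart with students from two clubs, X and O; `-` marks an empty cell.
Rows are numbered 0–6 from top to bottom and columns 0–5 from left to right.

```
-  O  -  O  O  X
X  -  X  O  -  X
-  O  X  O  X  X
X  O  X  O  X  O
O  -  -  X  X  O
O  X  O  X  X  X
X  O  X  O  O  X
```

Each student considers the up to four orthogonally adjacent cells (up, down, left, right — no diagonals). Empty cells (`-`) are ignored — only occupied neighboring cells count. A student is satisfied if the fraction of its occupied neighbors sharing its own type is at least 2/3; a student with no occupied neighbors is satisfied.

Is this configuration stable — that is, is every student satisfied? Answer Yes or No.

Row 0: (0,1)O 0/0 ✓ · (0,3)O 2/2 ✓ · (0,4)O 1/2 ✗ · (0,5)X 1/2 ✗
Row 1: (1,0)X 0/0 ✓ · (1,2)X 1/2 ✗ · (1,3)O 2/3 ✓ · (1,5)X 2/2 ✓
Row 2: (2,1)O 1/2 ✗ · (2,2)X 2/4 ✗ · (2,3)O 2/4 ✗ · (2,4)X 2/3 ✓ · (2,5)X 2/3 ✓
Row 3: (3,0)X 0/2 ✗ · (3,1)O 1/3 ✗ · (3,2)X 1/3 ✗ · (3,3)O 1/4 ✗ · (3,4)X 2/4 ✗ · (3,5)O 1/3 ✗
Row 4: (4,0)O 1/2 ✗ · (4,3)X 2/3 ✓ · (4,4)X 3/4 ✓ · (4,5)O 1/3 ✗
Row 5: (5,0)O 1/3 ✗ · (5,1)X 0/3 ✗ · (5,2)O 0/3 ✗ · (5,3)X 2/4 ✗ · (5,4)X 3/4 ✓ · (5,5)X 2/3 ✓
Row 6: (6,0)X 0/2 ✗ · (6,1)O 0/3 ✗ · (6,2)X 0/3 ✗ · (6,3)O 1/3 ✗ · (6,4)O 1/3 ✗ · (6,5)X 1/2 ✗
For instance (0,4) has only 1/2 same-type neighbors, below 2/3.

No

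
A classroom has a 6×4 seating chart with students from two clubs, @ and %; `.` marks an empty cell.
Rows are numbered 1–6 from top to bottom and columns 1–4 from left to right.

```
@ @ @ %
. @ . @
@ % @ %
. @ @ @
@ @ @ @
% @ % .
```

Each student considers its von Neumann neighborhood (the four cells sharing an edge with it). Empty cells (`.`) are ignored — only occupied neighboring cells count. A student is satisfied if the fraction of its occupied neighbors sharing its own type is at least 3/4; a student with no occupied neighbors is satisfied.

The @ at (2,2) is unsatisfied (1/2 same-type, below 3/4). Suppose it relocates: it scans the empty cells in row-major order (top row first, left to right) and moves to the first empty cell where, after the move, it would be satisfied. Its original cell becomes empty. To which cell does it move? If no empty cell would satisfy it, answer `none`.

Vacating (2,2). Empty cells in order:
  (2,1): 2/2 same-type → satisfied — stop here.

(2,1)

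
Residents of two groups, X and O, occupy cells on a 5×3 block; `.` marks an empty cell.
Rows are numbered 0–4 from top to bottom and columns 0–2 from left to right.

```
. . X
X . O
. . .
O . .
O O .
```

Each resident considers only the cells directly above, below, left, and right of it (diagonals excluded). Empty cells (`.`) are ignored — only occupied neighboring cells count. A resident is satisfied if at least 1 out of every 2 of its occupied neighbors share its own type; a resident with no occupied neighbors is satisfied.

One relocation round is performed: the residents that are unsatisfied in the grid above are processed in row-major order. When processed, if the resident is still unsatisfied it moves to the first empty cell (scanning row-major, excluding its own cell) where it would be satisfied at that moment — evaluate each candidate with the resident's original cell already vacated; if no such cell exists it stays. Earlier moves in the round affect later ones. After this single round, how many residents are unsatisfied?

Initially unsatisfied (in order): (0,2), (1,2).
  (0,2) → (0,0).
  (1,2): now satisfied by earlier moves; stays.
Resulting grid:
X . .
X . O
. . .
O . .
O O .
All satisfied now.

0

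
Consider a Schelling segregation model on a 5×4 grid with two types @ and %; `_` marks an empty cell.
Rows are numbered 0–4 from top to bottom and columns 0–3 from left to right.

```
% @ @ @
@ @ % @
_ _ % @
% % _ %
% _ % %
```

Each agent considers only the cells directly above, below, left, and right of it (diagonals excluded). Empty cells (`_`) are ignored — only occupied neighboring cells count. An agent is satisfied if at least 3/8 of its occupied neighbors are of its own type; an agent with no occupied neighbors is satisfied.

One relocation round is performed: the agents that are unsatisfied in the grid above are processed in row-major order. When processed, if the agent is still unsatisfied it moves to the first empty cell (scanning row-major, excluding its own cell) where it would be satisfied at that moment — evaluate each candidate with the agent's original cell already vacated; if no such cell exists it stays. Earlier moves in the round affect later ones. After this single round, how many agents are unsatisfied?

Initially unsatisfied (in order): (0,0), (1,2), (2,3).
  (0,0) → (2,0).
  (1,2) → (2,1).
  (2,3) → (0,0).
Resulting grid:
@ @ @ @
@ @ _ @
% % % _
% % _ %
% _ % %
All satisfied now.

0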